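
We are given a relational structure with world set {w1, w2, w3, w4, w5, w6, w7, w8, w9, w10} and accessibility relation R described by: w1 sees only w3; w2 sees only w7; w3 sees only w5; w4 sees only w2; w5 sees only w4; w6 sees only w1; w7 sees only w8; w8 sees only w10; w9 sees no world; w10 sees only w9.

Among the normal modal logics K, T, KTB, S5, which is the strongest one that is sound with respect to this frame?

Reflexive (axiom T): no — w1 is not related to itself.
Symmetric (axiom B): no — w1 R w3 but not w3 R w1.
Euclidean (axiom 5): no — w1 R w3 and w1 R w3, but not w3 R w3.
So F validates K; T would additionally require R to be reflexive. The strongest is K.

K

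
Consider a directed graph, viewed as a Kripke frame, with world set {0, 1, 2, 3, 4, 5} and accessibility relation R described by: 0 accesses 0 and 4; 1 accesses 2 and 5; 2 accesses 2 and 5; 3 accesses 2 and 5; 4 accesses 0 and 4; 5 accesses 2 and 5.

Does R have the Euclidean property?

Yes

Euclidean: yes — any two successors of a common world are R-related.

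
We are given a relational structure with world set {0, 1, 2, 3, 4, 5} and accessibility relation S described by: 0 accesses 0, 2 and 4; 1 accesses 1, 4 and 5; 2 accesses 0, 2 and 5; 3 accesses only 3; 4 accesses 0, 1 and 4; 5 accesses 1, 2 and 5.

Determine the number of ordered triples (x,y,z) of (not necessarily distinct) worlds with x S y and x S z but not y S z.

Enumerating: (0,2,4), (0,4,2), (1,4,5), (1,5,4), (2,0,5), (2,5,0), (4,0,1), (4,1,0), (5,1,2), (5,2,1).

10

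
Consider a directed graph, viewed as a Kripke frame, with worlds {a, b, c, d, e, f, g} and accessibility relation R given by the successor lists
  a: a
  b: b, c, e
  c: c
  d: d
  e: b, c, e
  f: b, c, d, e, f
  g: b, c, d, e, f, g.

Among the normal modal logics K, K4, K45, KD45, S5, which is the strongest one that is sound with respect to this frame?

K4

Transitive (axiom 4): yes — every two-step R-path is closed by a direct edge.
Euclidean (axiom 5): no — b R c and b R e, but not c R e.
Serial (axiom D): yes — every world has a successor (e.g. a R a).
Reflexive (axiom T): yes — every world is R-related to itself.
So F validates K, K4; K45 would additionally require R to be Euclidean. The strongest is K4.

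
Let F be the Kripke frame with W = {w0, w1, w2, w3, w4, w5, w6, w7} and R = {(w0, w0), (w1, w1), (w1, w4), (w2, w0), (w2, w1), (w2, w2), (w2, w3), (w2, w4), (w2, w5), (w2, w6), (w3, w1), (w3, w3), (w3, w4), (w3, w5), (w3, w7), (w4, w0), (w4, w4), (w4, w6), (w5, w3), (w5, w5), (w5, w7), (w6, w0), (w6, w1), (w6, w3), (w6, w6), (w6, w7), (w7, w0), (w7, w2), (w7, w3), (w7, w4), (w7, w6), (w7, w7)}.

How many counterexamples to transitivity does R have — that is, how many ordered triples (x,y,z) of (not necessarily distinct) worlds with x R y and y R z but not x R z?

29

Enumerating: (w1,w4,w0), (w1,w4,w6), (w2,w3,w7), (w2,w5,w7), (w2,w6,w7), (w3,w4,w0), (w3,w4,w6), (w3,w7,w0), (w3,w7,w2), (w3,w7,w6), (w4,w6,w1), (w4,w6,w3), … and 17 more.
Total: 29.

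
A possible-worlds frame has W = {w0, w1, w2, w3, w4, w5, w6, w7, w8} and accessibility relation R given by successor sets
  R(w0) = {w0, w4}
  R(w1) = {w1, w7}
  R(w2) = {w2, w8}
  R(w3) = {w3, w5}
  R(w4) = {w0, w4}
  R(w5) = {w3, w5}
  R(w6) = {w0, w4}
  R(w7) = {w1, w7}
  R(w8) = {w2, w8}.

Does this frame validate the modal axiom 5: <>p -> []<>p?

The schema 5 characterises exactly the Euclidean frames.
Euclidean: yes — any two successors of a common world are R-related.

Yes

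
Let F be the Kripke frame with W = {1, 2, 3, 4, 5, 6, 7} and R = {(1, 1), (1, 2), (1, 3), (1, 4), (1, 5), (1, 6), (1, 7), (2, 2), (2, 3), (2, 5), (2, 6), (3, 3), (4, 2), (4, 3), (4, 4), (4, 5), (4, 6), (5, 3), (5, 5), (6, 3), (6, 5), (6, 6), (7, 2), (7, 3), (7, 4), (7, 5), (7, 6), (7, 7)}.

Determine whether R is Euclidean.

No

Euclidean: no — 1 R 2 and 1 R 4, but not 2 R 4.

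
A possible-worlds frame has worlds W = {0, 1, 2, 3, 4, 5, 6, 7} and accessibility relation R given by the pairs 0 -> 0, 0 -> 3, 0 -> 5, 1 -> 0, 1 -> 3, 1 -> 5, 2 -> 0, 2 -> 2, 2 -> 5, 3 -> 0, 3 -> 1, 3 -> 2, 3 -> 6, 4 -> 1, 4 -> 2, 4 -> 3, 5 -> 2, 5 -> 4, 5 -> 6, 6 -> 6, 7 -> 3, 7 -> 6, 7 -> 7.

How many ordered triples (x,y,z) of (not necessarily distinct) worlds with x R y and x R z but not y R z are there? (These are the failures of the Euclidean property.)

Enumerating: (0,3,3), (0,3,5), (0,5,0), (0,5,3), (0,5,5), (1,3,3), (1,3,5), (1,5,0), (1,5,3), (1,5,5), (2,0,2), (2,5,0), … and 27 more.
Total: 39.

39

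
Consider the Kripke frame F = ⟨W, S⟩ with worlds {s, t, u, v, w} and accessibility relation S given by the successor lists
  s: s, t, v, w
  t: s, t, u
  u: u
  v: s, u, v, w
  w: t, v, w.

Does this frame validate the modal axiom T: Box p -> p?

Yes

By correspondence theory, T is valid on a frame iff S is reflexive.
Reflexive: yes — every world is S-related to itself.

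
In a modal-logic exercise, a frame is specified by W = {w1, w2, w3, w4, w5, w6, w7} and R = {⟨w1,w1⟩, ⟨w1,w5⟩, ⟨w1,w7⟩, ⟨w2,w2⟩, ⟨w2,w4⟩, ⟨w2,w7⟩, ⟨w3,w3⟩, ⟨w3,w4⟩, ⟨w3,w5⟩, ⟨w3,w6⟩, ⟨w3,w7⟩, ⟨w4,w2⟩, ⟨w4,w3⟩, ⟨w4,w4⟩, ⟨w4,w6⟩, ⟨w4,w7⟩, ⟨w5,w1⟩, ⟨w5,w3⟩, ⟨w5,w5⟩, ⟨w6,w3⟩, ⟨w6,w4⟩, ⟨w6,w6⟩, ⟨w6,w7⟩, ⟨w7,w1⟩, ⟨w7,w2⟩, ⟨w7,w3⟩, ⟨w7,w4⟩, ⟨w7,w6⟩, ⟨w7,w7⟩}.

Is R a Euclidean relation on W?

No

Euclidean: no — w1 R w5 and w1 R w7, but not w5 R w7.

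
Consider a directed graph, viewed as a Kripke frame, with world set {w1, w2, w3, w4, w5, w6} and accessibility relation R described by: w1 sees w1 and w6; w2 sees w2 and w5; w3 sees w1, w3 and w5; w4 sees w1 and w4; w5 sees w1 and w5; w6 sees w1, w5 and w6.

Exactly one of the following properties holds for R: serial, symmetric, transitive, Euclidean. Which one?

serial

Serial: yes — every world has a successor (e.g. w1 R w1).
Symmetric: no — w2 R w5 but not w5 R w2.
Transitive: no — w1 R w6 and w6 R w5, but not w1 R w5.
Euclidean: no — w3 R w1 and w3 R w5, but not w1 R w5.
Only serial holds.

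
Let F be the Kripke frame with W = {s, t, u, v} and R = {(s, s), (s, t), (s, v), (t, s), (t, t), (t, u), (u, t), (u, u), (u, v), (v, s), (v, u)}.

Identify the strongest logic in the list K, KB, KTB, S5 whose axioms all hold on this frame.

Symmetric (axiom B): yes — every pair in R has its reverse in R.
Reflexive (axiom T): no — v is not related to itself.
Euclidean (axiom 5): no — s R t and s R v, but not t R v.
So F validates K, KB; KTB would additionally require R to be reflexive. The strongest is KB.

KB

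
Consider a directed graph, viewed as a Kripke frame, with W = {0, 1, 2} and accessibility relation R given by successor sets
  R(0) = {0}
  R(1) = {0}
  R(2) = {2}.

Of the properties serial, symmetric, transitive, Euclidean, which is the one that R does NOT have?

Serial: yes — every world has a successor (e.g. 0 R 0).
Symmetric: no — 1 R 0 but not 0 R 1.
Transitive: yes — every two-step R-path is closed by a direct edge.
Euclidean: yes — any two successors of a common world are R-related.
Only symmetric fails.

symmetric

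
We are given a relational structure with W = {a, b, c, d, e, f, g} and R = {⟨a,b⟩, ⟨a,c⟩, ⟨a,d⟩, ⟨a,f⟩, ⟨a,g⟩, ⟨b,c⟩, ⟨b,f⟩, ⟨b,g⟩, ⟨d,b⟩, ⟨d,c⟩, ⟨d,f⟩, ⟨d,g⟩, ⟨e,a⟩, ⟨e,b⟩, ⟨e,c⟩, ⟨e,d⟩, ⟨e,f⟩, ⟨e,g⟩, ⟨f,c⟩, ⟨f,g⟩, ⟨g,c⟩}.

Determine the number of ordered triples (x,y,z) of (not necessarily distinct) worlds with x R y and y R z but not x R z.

0

R is transitive; there are no such tuples.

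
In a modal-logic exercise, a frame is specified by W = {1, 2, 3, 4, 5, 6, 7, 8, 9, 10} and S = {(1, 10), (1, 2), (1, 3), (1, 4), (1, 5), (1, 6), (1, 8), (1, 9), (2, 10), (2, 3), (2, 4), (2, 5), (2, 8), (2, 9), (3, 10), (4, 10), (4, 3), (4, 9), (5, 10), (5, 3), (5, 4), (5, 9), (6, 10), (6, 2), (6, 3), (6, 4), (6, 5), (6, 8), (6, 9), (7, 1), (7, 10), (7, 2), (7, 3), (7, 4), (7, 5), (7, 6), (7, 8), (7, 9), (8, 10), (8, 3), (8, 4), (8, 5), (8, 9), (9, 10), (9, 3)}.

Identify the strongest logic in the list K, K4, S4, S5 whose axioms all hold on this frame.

Transitive (axiom 4): yes — every two-step S-path is closed by a direct edge.
Reflexive (axiom T): no — 1 is not related to itself.
Euclidean (axiom 5): no — 1 S 10 and 1 S 2, but not 10 S 2.
So F validates K, K4; S4 would additionally require S to be reflexive. The strongest is K4.

K4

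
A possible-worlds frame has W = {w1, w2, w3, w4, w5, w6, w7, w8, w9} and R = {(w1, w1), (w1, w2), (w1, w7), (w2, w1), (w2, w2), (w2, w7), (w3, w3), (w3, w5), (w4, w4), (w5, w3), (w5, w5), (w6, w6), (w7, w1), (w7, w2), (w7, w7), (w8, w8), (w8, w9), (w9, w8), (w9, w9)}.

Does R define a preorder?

Yes

Reflexive: yes — every world is R-related to itself.
Transitive: yes — every two-step R-path is closed by a direct edge.
So R is a preorder.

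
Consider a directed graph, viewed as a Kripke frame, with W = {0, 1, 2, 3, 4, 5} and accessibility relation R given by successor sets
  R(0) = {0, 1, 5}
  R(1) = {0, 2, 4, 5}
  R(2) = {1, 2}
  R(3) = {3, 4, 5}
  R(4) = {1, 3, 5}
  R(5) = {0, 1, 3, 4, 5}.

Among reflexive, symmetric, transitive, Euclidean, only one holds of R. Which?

Reflexive: no — 1 is not related to itself.
Symmetric: yes — every pair in R has its reverse in R.
Transitive: no — 0 R 1 and 1 R 2, but not 0 R 2.
Euclidean: no — 1 R 0 and 1 R 2, but not 0 R 2.
Only symmetric holds.

symmetric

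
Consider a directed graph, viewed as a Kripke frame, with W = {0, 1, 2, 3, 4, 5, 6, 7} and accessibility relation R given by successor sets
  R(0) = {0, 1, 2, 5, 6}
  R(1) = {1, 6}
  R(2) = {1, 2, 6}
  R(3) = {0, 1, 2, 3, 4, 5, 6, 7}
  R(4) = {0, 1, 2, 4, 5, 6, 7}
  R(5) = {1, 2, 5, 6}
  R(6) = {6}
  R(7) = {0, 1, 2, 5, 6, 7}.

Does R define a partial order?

Reflexive: yes — every world is R-related to itself.
Transitive: yes — every two-step R-path is closed by a direct edge.
Antisymmetric: yes — no distinct pair is related both ways.
So R is a partial order.

Yes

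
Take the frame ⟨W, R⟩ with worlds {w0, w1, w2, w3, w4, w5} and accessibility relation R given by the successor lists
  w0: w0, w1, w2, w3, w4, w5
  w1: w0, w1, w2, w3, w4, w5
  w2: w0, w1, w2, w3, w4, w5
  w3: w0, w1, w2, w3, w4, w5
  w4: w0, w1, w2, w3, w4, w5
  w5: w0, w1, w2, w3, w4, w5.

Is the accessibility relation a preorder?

Reflexive: yes — every world is R-related to itself.
Transitive: yes — every two-step R-path is closed by a direct edge.
So R is a preorder.

Yes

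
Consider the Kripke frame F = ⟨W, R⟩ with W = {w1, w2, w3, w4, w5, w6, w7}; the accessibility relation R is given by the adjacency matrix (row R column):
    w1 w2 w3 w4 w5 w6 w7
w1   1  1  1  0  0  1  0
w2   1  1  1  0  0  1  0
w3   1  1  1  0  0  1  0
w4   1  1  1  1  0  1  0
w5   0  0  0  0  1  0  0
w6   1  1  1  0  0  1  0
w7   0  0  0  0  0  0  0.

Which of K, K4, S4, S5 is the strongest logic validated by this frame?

Transitive (axiom 4): yes — every two-step R-path is closed by a direct edge.
Reflexive (axiom T): no — w7 is not related to itself.
Euclidean (axiom 5): no — w4 R w1 and w4 R w4, but not w1 R w4.
So F validates K, K4; S4 would additionally require R to be reflexive. The strongest is K4.

K4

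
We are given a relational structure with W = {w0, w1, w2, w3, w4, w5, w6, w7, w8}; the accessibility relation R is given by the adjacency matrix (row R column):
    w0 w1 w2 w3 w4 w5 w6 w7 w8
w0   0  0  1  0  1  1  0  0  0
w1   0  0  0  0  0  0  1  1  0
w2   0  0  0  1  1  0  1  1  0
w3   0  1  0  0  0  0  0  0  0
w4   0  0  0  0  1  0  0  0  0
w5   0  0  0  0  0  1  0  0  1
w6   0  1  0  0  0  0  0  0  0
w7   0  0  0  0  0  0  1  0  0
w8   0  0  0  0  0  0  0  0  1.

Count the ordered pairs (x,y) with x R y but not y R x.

Enumerating: (w0,w2), (w0,w4), (w0,w5), (w1,w7), (w2,w3), (w2,w4), (w2,w6), (w2,w7), (w3,w1), (w5,w8), (w7,w6).

11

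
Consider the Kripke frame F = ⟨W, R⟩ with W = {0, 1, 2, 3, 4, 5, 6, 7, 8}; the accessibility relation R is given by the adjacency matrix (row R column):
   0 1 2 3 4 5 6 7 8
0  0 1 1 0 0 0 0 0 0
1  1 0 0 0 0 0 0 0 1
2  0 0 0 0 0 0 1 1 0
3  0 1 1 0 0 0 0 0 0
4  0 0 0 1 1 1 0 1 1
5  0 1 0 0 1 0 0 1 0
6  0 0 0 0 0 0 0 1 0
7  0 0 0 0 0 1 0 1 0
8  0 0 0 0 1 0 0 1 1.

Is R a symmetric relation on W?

No

Symmetric: no — 0 R 2 but not 2 R 0.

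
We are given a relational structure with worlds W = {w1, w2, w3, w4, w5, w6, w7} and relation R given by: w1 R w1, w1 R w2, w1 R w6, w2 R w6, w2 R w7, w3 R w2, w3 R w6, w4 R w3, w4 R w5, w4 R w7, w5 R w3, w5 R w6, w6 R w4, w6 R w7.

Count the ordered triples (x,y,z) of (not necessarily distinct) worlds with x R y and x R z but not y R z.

25

Enumerating: (w1,w2,w1), (w1,w2,w2), (w1,w6,w1), (w1,w6,w2), (w1,w6,w6), (w2,w6,w6), (w2,w7,w6), (w2,w7,w7), (w3,w2,w2), (w3,w6,w2), (w3,w6,w6), (w4,w3,w3), … and 13 more.
Total: 25.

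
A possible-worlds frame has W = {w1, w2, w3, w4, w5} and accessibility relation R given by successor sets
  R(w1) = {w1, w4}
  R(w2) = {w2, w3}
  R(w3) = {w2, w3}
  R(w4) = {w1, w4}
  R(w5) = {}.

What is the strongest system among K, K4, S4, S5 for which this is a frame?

K4

Transitive (axiom 4): yes — every two-step R-path is closed by a direct edge.
Reflexive (axiom T): no — w5 is not related to itself.
Euclidean (axiom 5): yes — any two successors of a common world are R-related.
So F validates K, K4; S4 would additionally require R to be reflexive. The strongest is K4.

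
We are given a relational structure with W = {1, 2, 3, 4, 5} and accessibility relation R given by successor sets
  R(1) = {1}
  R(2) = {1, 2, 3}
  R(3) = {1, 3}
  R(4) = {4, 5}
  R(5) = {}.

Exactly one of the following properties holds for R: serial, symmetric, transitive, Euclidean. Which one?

Serial: no — 5 has no R-successor.
Symmetric: no — 2 R 1 but not 1 R 2.
Transitive: yes — every two-step R-path is closed by a direct edge.
Euclidean: no — 2 R 1 and 2 R 3, but not 1 R 3.
Only transitive holds.

transitive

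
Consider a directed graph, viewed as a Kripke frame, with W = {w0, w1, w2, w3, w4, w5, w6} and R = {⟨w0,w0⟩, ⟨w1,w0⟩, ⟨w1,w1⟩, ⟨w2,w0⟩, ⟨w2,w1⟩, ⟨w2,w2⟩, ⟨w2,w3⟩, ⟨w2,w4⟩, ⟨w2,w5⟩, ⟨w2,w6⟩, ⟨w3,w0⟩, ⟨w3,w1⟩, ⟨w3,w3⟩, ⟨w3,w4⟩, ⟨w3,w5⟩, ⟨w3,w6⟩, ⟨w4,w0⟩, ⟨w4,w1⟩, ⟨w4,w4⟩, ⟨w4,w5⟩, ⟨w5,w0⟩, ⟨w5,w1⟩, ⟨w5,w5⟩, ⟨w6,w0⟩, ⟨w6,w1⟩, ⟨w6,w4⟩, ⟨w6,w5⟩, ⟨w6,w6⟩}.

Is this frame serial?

Yes

Serial: yes — every world has a successor (e.g. w0 R w0).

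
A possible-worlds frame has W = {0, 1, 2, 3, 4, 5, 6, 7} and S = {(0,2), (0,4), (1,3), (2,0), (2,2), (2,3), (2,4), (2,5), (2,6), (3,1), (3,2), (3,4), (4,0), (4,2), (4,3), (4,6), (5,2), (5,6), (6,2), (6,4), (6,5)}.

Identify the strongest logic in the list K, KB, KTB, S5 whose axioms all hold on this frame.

KB

Symmetric (axiom B): yes — every pair in S has its reverse in S.
Reflexive (axiom T): no — 0 is not related to itself.
Euclidean (axiom 5): no — 2 S 0 and 2 S 3, but not 0 S 3.
So F validates K, KB; KTB would additionally require S to be reflexive. The strongest is KB.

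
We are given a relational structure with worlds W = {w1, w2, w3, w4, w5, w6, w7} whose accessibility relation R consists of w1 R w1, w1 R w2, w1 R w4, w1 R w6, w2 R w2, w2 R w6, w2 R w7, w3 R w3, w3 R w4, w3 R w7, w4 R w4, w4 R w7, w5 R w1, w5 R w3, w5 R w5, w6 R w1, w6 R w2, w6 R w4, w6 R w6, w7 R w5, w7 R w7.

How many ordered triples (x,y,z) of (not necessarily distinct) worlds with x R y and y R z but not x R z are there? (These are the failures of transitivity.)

Enumerating: (w1,w2,w7), (w1,w4,w7), (w2,w6,w1), (w2,w6,w4), (w2,w7,w5), (w3,w7,w5), (w4,w7,w5), (w5,w1,w2), (w5,w1,w4), (w5,w1,w6), (w5,w3,w4), (w5,w3,w7), (w6,w2,w7), (w6,w4,w7), (w7,w5,w1), (w7,w5,w3).

16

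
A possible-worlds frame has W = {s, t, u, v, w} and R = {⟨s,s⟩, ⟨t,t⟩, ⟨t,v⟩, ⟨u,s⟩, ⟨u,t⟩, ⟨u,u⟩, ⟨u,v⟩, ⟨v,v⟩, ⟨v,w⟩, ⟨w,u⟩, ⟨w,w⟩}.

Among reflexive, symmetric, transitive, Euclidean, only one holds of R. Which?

Reflexive: yes — every world is R-related to itself.
Symmetric: no — t R v but not v R t.
Transitive: no — t R v and v R w, but not t R w.
Euclidean: no — u R s and u R t, but not s R t.
Only reflexive holds.

reflexive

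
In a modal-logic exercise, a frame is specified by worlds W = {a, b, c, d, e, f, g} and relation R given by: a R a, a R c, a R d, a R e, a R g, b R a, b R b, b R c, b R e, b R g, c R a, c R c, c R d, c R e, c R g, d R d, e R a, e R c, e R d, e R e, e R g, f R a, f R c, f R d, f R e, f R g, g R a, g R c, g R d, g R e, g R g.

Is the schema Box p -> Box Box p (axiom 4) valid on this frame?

No

Axiom 4 corresponds to the accessibility relation being transitive.
Transitive: no — b R a and a R d, but not b R d.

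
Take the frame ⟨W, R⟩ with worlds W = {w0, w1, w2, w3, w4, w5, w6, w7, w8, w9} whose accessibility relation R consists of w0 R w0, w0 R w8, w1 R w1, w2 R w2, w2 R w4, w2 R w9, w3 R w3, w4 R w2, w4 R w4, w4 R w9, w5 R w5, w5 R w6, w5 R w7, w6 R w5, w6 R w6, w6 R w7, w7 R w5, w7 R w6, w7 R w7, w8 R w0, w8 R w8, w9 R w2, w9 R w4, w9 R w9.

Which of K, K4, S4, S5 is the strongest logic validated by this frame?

S5

Transitive (axiom 4): yes — every two-step R-path is closed by a direct edge.
Reflexive (axiom T): yes — every world is R-related to itself.
Euclidean (axiom 5): yes — any two successors of a common world are R-related.
So F validates K, K4, S4, S5. The strongest is S5.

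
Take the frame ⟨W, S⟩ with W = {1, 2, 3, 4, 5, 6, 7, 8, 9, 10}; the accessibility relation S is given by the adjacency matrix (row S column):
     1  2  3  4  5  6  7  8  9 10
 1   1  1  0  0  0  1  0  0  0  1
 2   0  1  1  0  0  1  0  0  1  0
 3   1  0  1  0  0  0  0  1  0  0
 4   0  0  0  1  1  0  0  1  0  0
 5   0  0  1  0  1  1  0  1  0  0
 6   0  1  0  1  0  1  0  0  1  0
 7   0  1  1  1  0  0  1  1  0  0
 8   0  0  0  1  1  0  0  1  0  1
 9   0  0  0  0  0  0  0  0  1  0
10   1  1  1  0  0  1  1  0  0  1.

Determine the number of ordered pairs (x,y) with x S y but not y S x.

20

Enumerating: (1,2), (1,6), (10,2), (10,3), (10,6), (10,7), (2,3), (2,9), (3,1), (3,8), (4,5), (5,3), … and 8 more.
Total: 20.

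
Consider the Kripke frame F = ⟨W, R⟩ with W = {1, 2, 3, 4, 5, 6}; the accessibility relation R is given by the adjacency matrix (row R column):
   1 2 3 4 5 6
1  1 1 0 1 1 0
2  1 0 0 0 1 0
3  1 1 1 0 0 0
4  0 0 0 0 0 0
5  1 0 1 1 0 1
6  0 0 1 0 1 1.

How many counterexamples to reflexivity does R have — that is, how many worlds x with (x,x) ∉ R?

3

Enumerating: 2, 4, 5.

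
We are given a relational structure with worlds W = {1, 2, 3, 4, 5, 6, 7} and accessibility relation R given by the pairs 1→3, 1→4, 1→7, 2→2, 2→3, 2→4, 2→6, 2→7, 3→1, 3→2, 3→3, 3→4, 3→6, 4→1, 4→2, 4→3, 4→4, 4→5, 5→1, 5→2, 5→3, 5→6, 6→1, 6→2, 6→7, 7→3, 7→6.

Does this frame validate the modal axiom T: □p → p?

No

By correspondence theory, T is valid on a frame iff R is reflexive.
Reflexive: no — 1 is not related to itself.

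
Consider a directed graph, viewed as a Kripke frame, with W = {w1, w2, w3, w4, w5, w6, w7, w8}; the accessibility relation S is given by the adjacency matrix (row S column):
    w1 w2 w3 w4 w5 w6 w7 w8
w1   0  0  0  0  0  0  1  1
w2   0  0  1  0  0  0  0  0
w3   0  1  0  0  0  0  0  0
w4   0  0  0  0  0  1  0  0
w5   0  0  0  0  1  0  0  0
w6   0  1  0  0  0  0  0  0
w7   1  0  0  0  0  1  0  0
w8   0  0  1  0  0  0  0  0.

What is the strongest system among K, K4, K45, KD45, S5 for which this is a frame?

Transitive (axiom 4): no — w1 S w7 and w7 S w6, but not w1 S w6.
Euclidean (axiom 5): no — w1 S w7 and w1 S w8, but not w7 S w8.
Serial (axiom D): yes — every world has a successor (e.g. w1 S w7).
Reflexive (axiom T): no — w1 is not related to itself.
So F validates K; K4 would additionally require S to be transitive. The strongest is K.

K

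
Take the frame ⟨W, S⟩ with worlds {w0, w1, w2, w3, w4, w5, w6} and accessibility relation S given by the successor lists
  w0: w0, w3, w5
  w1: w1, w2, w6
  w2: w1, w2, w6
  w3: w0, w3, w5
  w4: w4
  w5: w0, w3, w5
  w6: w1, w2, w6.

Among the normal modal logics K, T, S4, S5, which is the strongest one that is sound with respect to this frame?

S5

Reflexive (axiom T): yes — every world is S-related to itself.
Transitive (axiom 4): yes — every two-step S-path is closed by a direct edge.
Euclidean (axiom 5): yes — any two successors of a common world are S-related.
So F validates K, T, S4, S5. The strongest is S5.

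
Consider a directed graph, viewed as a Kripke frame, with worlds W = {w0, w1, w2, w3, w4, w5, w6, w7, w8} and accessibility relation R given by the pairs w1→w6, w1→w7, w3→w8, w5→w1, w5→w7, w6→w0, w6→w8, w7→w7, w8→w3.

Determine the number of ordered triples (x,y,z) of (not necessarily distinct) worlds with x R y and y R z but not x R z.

6

Enumerating: (w1,w6,w0), (w1,w6,w8), (w3,w8,w3), (w5,w1,w6), (w6,w8,w3), (w8,w3,w8).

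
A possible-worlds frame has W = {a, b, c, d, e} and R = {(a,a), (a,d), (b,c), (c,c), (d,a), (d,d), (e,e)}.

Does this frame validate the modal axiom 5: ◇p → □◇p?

Axiom 5 corresponds to the accessibility relation being Euclidean.
Euclidean: yes — any two successors of a common world are R-related.

Yes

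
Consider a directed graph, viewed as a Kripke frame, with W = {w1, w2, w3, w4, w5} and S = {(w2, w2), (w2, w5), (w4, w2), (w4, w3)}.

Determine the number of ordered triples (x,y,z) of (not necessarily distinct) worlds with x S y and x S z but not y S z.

5

Enumerating: (w2,w5,w2), (w2,w5,w5), (w4,w2,w3), (w4,w3,w2), (w4,w3,w3).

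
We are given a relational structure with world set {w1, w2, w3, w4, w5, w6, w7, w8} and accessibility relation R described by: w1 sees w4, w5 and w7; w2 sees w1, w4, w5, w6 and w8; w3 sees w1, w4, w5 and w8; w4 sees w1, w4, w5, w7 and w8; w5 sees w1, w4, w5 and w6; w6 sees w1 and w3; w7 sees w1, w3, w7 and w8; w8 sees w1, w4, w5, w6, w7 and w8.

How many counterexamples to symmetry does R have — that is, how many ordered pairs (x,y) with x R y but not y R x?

17

Enumerating: (w2,w1), (w2,w4), (w2,w5), (w2,w6), (w2,w8), (w3,w1), (w3,w4), (w3,w5), (w3,w8), (w4,w7), (w5,w6), (w6,w1), (w6,w3), (w7,w3), (w8,w1), (w8,w5), (w8,w6).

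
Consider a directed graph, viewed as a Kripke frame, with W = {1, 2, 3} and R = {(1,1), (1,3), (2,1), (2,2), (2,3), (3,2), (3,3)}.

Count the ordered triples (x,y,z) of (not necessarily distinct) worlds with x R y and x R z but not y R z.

3

Enumerating: (1,3,1), (2,1,2), (2,3,1).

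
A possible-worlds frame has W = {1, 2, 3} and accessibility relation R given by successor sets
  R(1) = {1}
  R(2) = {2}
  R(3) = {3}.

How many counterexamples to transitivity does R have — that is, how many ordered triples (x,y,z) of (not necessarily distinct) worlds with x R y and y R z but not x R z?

R is transitive; there are no such tuples.

0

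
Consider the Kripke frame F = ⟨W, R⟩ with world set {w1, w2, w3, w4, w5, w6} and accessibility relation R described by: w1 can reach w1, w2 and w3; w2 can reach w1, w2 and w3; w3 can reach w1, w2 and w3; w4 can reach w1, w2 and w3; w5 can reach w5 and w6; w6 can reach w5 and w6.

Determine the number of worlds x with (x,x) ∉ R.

1

Enumerating: w4.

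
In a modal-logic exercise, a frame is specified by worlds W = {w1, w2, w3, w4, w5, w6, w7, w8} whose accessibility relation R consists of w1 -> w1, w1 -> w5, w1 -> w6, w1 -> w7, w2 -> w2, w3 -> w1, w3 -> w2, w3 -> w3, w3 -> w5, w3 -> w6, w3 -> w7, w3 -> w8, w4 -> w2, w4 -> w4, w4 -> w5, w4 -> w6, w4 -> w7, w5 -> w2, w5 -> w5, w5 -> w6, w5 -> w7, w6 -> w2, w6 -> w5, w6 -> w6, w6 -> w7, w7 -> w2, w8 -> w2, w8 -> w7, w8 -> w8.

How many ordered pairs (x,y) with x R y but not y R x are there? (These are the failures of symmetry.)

Enumerating: (w1,w5), (w1,w6), (w1,w7), (w3,w1), (w3,w2), (w3,w5), (w3,w6), (w3,w7), (w3,w8), (w4,w2), (w4,w5), (w4,w6), … and 8 more.
Total: 20.

20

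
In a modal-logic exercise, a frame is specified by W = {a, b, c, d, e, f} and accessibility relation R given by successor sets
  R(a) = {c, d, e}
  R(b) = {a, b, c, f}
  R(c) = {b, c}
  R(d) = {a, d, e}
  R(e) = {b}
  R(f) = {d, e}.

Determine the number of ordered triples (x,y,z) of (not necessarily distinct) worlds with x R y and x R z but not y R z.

Enumerating: (a,c,d), (a,c,e), (a,d,c), (a,e,c), (a,e,d), (a,e,e), (b,a,a), (b,a,b), (b,a,f), (b,c,a), (b,c,f), (b,f,a), … and 9 more.
Total: 21.

21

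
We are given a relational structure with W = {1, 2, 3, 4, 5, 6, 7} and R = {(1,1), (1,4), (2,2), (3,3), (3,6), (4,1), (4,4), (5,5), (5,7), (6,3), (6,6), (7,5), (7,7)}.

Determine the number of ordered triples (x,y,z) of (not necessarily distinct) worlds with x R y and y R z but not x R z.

R is transitive; there are no such tuples.

0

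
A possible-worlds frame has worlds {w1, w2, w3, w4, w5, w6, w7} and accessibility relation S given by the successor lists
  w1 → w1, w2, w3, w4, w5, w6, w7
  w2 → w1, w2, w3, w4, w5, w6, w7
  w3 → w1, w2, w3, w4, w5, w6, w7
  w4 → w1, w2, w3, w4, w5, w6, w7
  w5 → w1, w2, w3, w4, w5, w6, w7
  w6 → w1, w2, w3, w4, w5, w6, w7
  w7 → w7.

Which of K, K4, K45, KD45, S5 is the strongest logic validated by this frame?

Transitive (axiom 4): yes — every two-step S-path is closed by a direct edge.
Euclidean (axiom 5): no — w1 S w7 and w1 S w2, but not w7 S w2.
Serial (axiom D): yes — every world has a successor (e.g. w1 S w1).
Reflexive (axiom T): yes — every world is S-related to itself.
So F validates K, K4; K45 would additionally require S to be Euclidean. The strongest is K4.

K4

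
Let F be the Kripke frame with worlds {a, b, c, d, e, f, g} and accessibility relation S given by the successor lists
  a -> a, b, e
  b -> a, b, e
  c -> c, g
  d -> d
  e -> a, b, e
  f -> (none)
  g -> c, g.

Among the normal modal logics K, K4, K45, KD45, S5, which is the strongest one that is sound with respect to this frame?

K45

Transitive (axiom 4): yes — every two-step S-path is closed by a direct edge.
Euclidean (axiom 5): yes — any two successors of a common world are S-related.
Serial (axiom D): no — f has no S-successor.
Reflexive (axiom T): no — f is not related to itself.
So F validates K, K4, K45; KD45 would additionally require S to be serial. The strongest is K45.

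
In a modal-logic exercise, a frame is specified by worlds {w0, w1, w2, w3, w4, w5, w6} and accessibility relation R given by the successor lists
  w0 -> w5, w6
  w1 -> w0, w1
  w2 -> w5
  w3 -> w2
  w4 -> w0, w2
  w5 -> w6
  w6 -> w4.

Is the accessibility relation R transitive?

Transitive: no — w0 R w6 and w6 R w4, but not w0 R w4.

No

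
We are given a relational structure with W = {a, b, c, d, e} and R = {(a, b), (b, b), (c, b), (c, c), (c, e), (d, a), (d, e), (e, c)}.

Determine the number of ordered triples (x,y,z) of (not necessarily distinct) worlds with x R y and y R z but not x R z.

4

Enumerating: (d,a,b), (d,e,c), (e,c,b), (e,c,e).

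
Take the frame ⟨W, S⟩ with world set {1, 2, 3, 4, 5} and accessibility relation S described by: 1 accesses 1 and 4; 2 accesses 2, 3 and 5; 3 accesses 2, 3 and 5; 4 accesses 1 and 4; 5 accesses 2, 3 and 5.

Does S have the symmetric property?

Yes

Symmetric: yes — every pair in S has its reverse in S.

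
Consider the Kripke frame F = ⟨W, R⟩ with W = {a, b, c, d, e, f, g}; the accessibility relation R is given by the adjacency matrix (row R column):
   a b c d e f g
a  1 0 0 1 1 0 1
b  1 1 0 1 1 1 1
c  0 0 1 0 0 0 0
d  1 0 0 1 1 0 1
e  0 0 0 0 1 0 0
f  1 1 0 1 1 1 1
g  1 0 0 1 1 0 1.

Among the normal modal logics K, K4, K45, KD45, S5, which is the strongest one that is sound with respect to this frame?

K4

Transitive (axiom 4): yes — every two-step R-path is closed by a direct edge.
Euclidean (axiom 5): no — a R e and a R d, but not e R d.
Serial (axiom D): yes — every world has a successor (e.g. a R a).
Reflexive (axiom T): yes — every world is R-related to itself.
So F validates K, K4; K45 would additionally require R to be Euclidean. The strongest is K4.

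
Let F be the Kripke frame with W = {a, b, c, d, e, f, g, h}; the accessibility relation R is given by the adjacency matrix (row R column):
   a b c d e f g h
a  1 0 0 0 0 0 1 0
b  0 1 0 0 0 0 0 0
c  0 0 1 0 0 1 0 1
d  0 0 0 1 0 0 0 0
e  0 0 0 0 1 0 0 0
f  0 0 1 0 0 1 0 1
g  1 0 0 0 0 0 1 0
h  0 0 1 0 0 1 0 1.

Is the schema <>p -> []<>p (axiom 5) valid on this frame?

Axiom 5 corresponds to the accessibility relation being Euclidean.
Euclidean: yes — any two successors of a common world are R-related.

Yes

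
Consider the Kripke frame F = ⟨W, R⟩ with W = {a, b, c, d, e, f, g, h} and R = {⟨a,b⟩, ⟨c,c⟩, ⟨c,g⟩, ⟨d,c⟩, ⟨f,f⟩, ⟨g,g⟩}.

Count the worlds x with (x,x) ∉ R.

Enumerating: a, b, d, e, h.

5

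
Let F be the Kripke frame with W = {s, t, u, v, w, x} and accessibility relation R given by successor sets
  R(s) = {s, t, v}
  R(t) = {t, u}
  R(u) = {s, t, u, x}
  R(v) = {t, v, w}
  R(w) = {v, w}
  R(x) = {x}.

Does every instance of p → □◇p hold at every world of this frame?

No

Axiom B corresponds to the accessibility relation being symmetric.
Symmetric: no — s R t but not t R s.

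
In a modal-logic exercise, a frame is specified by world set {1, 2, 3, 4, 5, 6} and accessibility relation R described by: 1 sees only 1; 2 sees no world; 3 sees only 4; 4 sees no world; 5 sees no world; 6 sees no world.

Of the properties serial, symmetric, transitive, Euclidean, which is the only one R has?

transitive

Serial: no — 2 has no R-successor.
Symmetric: no — 3 R 4 but not 4 R 3.
Transitive: yes — every two-step R-path is closed by a direct edge.
Euclidean: no — 3 R 4 and 3 R 4, but not 4 R 4.
Only transitive holds.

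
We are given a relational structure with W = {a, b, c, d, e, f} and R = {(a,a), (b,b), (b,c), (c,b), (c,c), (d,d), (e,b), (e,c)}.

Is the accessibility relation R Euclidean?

Euclidean: yes — any two successors of a common world are R-related.

Yes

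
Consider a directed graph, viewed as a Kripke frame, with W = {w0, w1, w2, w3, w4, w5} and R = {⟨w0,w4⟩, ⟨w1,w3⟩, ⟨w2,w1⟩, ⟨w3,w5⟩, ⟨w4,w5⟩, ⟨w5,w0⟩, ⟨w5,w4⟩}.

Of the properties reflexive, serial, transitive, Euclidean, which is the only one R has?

Reflexive: no — w0 is not related to itself.
Serial: yes — every world has a successor (e.g. w0 R w4).
Transitive: no — w0 R w4 and w4 R w5, but not w0 R w5.
Euclidean: no — w5 R w4 and w5 R w0, but not w4 R w0.
Only serial holds.

serial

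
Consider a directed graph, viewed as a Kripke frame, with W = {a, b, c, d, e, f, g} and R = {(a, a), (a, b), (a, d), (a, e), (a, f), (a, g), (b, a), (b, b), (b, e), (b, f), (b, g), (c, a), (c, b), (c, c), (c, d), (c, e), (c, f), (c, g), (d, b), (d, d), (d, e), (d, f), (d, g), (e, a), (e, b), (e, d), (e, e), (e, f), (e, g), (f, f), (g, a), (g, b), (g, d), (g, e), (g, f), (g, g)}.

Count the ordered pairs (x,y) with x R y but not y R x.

Enumerating: (a,d), (a,f), (b,f), (c,a), (c,b), (c,d), (c,e), (c,f), (c,g), (d,b), (d,f), (e,f), (g,f).

13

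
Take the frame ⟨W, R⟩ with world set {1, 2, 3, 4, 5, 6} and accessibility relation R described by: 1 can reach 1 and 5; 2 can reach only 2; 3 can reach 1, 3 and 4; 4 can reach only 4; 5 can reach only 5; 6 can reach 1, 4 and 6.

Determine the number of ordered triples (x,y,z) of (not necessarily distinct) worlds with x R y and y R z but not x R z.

2

Enumerating: (3,1,5), (6,1,5).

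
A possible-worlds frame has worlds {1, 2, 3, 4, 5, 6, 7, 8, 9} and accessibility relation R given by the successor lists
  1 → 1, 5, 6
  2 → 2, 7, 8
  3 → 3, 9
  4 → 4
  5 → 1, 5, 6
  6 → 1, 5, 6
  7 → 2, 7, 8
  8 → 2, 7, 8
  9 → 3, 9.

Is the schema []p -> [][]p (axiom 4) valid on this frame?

Axiom 4 corresponds to the accessibility relation being transitive.
Transitive: yes — every two-step R-path is closed by a direct edge.

Yes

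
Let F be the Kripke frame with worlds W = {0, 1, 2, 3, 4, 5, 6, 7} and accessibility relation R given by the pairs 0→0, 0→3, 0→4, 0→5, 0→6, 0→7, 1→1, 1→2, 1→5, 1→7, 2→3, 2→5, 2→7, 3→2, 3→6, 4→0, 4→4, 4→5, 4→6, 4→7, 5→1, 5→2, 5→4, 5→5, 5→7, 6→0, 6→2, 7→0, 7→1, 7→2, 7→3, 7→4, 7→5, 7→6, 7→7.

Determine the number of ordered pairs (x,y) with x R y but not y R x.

Enumerating: (0,3), (0,5), (1,2), (3,6), (4,6), (6,2), (7,3), (7,6).

8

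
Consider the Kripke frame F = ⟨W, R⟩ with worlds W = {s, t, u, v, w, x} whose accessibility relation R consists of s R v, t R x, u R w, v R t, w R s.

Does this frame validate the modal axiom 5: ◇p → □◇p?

Axiom 5 corresponds to the accessibility relation being Euclidean.
Euclidean: no — s R v and s R v, but not v R v.

No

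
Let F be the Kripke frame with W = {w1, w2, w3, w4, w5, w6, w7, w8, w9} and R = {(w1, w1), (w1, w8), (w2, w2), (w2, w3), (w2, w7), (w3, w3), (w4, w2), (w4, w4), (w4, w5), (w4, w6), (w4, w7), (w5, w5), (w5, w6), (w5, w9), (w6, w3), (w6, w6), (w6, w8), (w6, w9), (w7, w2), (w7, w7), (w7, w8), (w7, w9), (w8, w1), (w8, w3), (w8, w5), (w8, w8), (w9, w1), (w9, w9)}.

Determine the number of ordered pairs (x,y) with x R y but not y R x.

15

Enumerating: (w2,w3), (w4,w2), (w4,w5), (w4,w6), (w4,w7), (w5,w6), (w5,w9), (w6,w3), (w6,w8), (w6,w9), (w7,w8), (w7,w9), (w8,w3), (w8,w5), (w9,w1).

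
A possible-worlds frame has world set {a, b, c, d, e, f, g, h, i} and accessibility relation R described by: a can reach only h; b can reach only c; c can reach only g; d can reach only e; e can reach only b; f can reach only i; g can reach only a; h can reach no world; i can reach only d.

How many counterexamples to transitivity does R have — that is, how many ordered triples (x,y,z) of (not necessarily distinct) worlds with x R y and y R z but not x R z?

7

Enumerating: (b,c,g), (c,g,a), (d,e,b), (e,b,c), (f,i,d), (g,a,h), (i,d,e).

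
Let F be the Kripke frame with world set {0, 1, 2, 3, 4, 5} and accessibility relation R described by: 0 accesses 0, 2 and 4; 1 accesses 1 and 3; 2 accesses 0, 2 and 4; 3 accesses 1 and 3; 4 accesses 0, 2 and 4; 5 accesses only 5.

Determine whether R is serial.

Serial: yes — every world has a successor (e.g. 0 R 0).

Yes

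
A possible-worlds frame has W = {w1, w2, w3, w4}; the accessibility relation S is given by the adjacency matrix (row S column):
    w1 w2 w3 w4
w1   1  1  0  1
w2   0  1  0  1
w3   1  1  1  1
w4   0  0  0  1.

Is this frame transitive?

Transitive: yes — every two-step S-path is closed by a direct edge.

Yes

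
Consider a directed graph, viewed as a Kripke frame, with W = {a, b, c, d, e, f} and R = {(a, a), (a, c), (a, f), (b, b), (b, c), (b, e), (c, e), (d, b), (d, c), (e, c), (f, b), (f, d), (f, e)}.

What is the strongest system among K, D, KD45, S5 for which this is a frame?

D

Serial (axiom D): yes — every world has a successor (e.g. a R a).
Euclidean (axiom 5): no — a R c and a R f, but not c R f.
Transitive (axiom 4): no — a R c and c R e, but not a R e.
Reflexive (axiom T): no — c is not related to itself.
So F validates K, D; KD45 would additionally require R to be Euclidean and transitive. The strongest is D.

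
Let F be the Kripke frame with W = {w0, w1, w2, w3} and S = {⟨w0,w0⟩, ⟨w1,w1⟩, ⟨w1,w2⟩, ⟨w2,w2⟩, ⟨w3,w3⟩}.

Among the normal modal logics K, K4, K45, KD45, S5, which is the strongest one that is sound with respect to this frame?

K4

Transitive (axiom 4): yes — every two-step S-path is closed by a direct edge.
Euclidean (axiom 5): no — w1 S w2 and w1 S w1, but not w2 S w1.
Serial (axiom D): yes — every world has a successor (e.g. w0 S w0).
Reflexive (axiom T): yes — every world is S-related to itself.
So F validates K, K4; K45 would additionally require S to be Euclidean. The strongest is K4.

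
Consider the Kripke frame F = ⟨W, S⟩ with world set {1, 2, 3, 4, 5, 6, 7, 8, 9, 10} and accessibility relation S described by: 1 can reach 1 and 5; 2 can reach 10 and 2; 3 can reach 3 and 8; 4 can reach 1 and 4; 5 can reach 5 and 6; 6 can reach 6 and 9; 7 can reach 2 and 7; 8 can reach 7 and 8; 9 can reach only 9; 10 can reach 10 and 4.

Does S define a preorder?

No

Reflexive: yes — every world is S-related to itself.
Transitive: no — 1 S 5 and 5 S 6, but not 1 S 6.
So S is not a preorder.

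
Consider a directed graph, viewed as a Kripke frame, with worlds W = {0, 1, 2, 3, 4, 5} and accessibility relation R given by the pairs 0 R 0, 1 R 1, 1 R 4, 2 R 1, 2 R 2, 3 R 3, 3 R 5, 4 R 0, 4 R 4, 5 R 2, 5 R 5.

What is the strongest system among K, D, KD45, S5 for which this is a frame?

Serial (axiom D): yes — every world has a successor (e.g. 0 R 0).
Euclidean (axiom 5): no — 1 R 4 and 1 R 1, but not 4 R 1.
Transitive (axiom 4): no — 1 R 4 and 4 R 0, but not 1 R 0.
Reflexive (axiom T): yes — every world is R-related to itself.
So F validates K, D; KD45 would additionally require R to be Euclidean and transitive. The strongest is D.

D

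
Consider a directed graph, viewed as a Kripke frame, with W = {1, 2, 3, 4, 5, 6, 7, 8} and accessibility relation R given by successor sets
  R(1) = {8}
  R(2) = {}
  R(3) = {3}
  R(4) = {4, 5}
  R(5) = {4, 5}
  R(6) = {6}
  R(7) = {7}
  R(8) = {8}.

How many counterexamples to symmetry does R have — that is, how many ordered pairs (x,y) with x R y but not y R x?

Enumerating: (1,8).

1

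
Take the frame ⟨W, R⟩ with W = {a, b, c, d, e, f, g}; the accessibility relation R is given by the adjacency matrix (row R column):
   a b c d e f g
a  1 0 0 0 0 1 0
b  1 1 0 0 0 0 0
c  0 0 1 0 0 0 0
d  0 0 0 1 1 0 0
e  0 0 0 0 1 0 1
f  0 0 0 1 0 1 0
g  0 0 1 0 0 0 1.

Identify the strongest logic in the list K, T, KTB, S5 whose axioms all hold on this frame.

T

Reflexive (axiom T): yes — every world is R-related to itself.
Symmetric (axiom B): no — a R f but not f R a.
Euclidean (axiom 5): no — a R f and a R a, but not f R a.
So F validates K, T; KTB would additionally require R to be symmetric. The strongest is T.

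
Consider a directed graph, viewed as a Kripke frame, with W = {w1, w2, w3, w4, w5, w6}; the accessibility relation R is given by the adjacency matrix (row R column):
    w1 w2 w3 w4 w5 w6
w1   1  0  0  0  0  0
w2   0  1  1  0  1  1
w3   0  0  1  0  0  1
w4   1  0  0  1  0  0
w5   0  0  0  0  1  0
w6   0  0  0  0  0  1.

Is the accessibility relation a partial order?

Yes

Reflexive: yes — every world is R-related to itself.
Transitive: yes — every two-step R-path is closed by a direct edge.
Antisymmetric: yes — no distinct pair is related both ways.
So R is a partial order.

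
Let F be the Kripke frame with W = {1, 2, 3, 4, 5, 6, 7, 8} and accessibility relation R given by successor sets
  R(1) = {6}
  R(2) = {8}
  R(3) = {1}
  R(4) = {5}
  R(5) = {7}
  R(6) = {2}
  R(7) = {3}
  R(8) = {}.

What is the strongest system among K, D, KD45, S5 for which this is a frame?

Serial (axiom D): no — 8 has no R-successor.
Euclidean (axiom 5): no — 1 R 6 and 1 R 6, but not 6 R 6.
Transitive (axiom 4): no — 1 R 6 and 6 R 2, but not 1 R 2.
Reflexive (axiom T): no — 1 is not related to itself.
So F validates K; D would additionally require R to be serial. The strongest is K.

K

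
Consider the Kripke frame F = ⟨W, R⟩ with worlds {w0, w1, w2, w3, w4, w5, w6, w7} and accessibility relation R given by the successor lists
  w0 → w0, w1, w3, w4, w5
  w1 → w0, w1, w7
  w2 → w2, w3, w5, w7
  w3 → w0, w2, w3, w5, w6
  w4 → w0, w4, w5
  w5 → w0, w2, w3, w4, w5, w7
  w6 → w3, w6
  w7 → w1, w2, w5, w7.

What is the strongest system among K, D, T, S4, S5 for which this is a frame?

Serial (axiom D): yes — every world has a successor (e.g. w0 R w0).
Reflexive (axiom T): yes — every world is R-related to itself.
Transitive (axiom 4): no — w0 R w1 and w1 R w7, but not w0 R w7.
Euclidean (axiom 5): no — w0 R w1 and w0 R w3, but not w1 R w3.
So F validates K, D, T; S4 would additionally require R to be transitive. The strongest is T.

T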